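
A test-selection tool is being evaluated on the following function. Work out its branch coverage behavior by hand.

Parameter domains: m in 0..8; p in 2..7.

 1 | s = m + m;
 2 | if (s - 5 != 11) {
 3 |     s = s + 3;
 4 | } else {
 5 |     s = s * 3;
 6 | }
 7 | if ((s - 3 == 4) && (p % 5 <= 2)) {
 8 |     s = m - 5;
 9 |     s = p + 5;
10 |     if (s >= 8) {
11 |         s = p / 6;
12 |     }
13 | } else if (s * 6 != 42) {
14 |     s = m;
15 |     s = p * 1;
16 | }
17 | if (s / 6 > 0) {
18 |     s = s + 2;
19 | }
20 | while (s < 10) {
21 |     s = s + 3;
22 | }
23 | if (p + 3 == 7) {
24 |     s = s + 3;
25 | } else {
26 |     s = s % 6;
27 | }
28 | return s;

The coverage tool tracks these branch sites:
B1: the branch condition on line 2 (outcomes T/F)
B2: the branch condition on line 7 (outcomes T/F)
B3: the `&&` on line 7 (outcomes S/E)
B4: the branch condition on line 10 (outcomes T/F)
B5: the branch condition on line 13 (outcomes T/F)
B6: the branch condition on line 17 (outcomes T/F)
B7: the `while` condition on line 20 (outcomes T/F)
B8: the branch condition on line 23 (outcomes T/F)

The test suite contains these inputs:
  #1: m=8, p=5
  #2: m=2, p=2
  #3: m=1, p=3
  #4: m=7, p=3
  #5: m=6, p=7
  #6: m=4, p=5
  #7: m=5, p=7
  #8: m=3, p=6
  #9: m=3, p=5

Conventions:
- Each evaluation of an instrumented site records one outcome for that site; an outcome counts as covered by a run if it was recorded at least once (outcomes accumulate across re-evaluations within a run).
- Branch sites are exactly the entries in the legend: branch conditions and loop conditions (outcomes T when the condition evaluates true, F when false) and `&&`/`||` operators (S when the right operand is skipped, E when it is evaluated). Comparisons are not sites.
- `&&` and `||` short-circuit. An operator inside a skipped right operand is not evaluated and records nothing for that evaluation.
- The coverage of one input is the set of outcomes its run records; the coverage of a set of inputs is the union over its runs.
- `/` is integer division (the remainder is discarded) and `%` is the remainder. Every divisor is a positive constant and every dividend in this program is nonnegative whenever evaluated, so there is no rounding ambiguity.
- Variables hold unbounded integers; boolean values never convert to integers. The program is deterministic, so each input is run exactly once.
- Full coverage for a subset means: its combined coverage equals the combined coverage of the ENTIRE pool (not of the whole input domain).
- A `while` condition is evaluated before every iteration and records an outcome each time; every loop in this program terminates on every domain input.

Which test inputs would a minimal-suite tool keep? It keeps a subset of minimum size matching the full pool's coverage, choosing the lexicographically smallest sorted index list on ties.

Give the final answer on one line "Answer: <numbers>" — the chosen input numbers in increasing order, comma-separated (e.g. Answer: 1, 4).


input #1, m=8, p=5: outcomes B1=F, B2=F, B3=S, B5=T, B6=F, B7=T, B7=F, B8=F
input #2, m=2, p=2: outcomes B1=T, B2=T, B3=E, B4=F, B6=T, B7=T, B7=F, B8=F
input #3, m=1, p=3: outcomes B1=T, B2=F, B3=S, B5=T, B6=F, B7=T, B7=F, B8=F
input #4, m=7, p=3: outcomes B1=T, B2=F, B3=S, B5=T, B6=F, B7=T, B7=F, B8=F
input #5, m=6, p=7: outcomes B1=T, B2=F, B3=S, B5=T, B6=T, B7=T, B7=F, B8=F
input #6, m=4, p=5: outcomes B1=T, B2=F, B3=S, B5=T, B6=F, B7=T, B7=F, B8=F
input #7, m=5, p=7: outcomes B1=T, B2=F, B3=S, B5=T, B6=T, B7=T, B7=F, B8=F
input #8, m=3, p=6: outcomes B1=T, B2=F, B3=S, B5=T, B6=T, B7=T, B7=F, B8=F
input #9, m=3, p=5: outcomes B1=T, B2=F, B3=S, B5=T, B6=F, B7=T, B7=F, B8=F
the full pool covers 13 outcomes: B1=T, B1=F, B2=T, B2=F, B3=S, B3=E, B4=F, B5=T, B6=T, B6=F, B7=T, B7=F, B8=F
checked all size-1 subsets: none covers 13 outcomes (max 8/13)
the canonical winner is {1, 2}: size 2, full 13-outcome coverage, earliest index list among size-2 covers
Answer: 1, 2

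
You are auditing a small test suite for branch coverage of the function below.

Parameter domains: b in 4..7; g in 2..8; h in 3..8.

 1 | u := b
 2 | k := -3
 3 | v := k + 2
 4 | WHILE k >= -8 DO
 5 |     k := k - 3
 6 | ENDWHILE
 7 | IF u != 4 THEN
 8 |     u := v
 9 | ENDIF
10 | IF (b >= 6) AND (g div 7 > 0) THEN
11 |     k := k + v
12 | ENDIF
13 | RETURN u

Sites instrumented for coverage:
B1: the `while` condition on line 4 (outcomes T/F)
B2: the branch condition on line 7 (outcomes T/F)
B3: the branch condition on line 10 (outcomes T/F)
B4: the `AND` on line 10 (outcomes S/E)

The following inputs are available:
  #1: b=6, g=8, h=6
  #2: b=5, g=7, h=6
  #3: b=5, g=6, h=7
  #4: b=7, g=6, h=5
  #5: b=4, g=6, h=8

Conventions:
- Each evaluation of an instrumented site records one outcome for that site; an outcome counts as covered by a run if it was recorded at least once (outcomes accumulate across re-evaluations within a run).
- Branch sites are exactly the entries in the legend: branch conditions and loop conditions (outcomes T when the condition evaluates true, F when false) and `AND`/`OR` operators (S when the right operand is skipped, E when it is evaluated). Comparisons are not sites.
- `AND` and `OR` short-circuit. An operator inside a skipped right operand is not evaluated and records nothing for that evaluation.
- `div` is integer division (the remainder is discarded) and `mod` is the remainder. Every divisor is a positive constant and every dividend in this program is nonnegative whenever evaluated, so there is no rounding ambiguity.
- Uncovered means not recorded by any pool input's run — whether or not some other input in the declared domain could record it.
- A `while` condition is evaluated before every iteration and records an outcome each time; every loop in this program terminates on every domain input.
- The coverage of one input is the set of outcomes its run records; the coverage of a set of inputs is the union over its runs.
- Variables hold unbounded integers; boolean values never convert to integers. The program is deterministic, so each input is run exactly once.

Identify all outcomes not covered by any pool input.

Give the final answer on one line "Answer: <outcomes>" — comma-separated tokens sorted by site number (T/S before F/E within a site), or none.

input #1, b=6, g=8, h=6: events B1->T, B1->T, B1->F, B2->T, B4->E, B3->T; outcomes B1=T, B1=F, B2=T, B3=T, B4=E
input #2, b=5, g=7, h=6: events B1->T, B1->T, B1->F, B2->T, B4->S, B3->F; outcomes B1=T, B1=F, B2=T, B3=F, B4=S
input #3, b=5, g=6, h=7: events B1->T, B1->T, B1->F, B2->T, B4->S, B3->F; outcomes B1=T, B1=F, B2=T, B3=F, B4=S
input #4, b=7, g=6, h=5: events B1->T, B1->T, B1->F, B2->T, B4->E, B3->F; outcomes B1=T, B1=F, B2=T, B3=F, B4=E
input #5, b=4, g=6, h=8: events B1->T, B1->T, B1->F, B2->F, B4->S, B3->F; outcomes B1=T, B1=F, B2=F, B3=F, B4=S
union over the pool: B1=T, B1=F, B2=T, B2=F, B3=T, B3=F, B4=S, B4=E
uncovered (0 of 8): none

Answer: none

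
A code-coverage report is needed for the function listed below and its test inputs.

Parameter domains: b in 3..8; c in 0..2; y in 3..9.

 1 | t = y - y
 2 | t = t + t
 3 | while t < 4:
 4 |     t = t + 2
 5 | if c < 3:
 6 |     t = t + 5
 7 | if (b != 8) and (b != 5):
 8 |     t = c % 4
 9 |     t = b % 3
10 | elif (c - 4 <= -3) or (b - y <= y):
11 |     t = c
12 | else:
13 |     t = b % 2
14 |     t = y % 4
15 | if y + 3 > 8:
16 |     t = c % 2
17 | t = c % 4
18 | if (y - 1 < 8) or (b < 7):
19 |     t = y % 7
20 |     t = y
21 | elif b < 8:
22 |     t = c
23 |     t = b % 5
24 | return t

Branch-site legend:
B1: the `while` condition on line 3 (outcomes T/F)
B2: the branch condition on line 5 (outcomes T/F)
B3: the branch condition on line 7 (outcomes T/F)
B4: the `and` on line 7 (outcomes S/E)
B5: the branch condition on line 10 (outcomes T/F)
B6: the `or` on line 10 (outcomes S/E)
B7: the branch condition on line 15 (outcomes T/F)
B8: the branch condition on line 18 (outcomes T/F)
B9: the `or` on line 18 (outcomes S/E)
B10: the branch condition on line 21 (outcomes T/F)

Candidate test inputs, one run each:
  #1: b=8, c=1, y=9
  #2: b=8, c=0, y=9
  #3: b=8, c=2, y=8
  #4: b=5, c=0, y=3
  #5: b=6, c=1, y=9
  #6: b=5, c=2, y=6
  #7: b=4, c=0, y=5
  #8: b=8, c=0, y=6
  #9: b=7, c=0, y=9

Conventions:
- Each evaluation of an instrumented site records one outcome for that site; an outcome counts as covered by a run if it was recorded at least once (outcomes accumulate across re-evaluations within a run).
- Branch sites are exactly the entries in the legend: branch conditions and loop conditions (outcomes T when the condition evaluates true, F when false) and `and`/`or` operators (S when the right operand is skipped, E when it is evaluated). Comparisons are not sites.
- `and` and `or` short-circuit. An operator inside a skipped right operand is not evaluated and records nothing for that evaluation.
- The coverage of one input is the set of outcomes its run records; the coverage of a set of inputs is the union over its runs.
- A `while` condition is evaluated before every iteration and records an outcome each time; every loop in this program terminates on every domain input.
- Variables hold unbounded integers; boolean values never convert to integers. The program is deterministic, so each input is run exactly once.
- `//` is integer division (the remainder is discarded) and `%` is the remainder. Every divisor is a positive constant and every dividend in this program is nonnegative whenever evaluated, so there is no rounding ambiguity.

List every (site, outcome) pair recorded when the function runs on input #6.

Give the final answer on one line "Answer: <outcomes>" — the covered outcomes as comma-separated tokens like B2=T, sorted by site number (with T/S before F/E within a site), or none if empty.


Simulating input #6 (b=5, c=2, y=6) step by step:
  B1->T, B1->T, B1->F, B2->T, B4->E, B3->F, B6->E, B5->T, B7->T, B9->S
  B8->T
distinct outcomes covered: B1=T, B1=F, B2=T, B3=F, B4=E, B5=T, B6=E, B7=T, B8=T, B9=S
Answer: B1=T, B1=F, B2=T, B3=F, B4=E, B5=T, B6=E, B7=T, B8=T, B9=S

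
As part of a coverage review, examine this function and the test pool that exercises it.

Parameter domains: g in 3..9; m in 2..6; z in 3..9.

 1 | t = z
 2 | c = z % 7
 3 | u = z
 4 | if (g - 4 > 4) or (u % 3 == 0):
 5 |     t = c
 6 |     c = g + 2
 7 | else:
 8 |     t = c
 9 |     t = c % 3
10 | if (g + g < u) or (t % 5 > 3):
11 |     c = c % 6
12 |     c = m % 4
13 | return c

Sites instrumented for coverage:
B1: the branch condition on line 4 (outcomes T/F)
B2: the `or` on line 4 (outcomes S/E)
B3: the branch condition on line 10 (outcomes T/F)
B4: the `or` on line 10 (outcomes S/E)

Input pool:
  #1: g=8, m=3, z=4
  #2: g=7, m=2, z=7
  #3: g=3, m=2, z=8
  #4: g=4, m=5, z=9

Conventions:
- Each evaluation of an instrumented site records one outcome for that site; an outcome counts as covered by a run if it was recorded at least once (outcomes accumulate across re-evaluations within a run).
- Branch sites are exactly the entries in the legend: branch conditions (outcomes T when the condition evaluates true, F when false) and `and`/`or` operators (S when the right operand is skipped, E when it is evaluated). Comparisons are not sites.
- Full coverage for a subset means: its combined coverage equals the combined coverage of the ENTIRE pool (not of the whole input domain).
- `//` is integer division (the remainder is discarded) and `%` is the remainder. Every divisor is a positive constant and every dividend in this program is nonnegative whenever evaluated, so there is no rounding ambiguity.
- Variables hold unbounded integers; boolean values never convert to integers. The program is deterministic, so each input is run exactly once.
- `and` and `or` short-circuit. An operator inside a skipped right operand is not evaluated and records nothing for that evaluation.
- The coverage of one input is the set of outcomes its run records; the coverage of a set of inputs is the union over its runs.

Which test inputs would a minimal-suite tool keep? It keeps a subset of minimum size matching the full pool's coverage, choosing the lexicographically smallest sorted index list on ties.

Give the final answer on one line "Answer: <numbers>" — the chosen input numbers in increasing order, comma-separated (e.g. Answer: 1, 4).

test 1 (g=8, m=3, z=4) hits B1=F, B2=E, B3=F, B4=E
test 2 (g=7, m=2, z=7) hits B1=F, B2=E, B3=F, B4=E
test 3 (g=3, m=2, z=8) hits B1=F, B2=E, B3=T, B4=S
test 4 (g=4, m=5, z=9) hits B1=T, B2=E, B3=T, B4=S
union over all inputs: B1=T, B1=F, B2=E, B3=T, B3=F, B4=S, B4=E (7 outcomes)
no size-1 subset reaches all 7 outcomes (best union: 4/7)
inputs {1, 4} (size 2) cover everything; no size-2 subset with a lexicographically smaller index list covers all 7

Answer: 1, 4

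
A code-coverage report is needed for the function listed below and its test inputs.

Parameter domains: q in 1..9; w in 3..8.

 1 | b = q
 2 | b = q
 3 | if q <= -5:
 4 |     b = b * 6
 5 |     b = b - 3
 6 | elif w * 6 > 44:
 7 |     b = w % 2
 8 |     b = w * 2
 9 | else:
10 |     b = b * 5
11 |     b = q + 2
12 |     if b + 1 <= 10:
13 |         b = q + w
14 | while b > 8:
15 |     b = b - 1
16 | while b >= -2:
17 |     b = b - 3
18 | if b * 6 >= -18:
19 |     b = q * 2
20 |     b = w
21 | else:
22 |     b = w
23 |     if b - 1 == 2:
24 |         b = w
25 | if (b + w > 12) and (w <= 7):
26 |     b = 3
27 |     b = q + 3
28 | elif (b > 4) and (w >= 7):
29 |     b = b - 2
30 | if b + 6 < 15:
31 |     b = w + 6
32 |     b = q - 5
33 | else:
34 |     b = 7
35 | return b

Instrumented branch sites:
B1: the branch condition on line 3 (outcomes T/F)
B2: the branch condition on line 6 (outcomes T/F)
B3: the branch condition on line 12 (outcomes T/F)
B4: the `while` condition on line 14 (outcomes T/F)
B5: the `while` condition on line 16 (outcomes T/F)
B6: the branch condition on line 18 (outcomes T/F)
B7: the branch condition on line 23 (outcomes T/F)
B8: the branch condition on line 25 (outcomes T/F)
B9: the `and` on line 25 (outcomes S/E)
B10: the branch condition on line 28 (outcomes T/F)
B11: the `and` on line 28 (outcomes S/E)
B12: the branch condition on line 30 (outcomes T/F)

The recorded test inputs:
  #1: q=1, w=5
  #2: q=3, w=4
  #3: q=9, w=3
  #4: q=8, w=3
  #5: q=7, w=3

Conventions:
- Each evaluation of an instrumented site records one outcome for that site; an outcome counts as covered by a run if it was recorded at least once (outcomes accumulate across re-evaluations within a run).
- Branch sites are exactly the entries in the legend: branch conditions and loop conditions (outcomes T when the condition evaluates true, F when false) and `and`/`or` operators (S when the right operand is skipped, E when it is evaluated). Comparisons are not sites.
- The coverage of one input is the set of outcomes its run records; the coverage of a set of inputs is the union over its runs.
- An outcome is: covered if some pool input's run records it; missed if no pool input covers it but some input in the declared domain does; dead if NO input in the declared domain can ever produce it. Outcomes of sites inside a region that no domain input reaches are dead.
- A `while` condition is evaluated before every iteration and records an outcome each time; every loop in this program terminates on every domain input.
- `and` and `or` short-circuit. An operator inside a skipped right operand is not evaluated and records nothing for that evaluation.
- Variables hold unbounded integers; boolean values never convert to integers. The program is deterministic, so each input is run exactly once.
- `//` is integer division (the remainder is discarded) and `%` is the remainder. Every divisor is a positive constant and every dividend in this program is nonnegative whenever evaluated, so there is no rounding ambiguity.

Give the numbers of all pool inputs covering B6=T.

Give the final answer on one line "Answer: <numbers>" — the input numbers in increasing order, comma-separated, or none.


input #1 (q=1, w=5): records B6=T
input #2 (q=3, w=4): does not record B6=T
input #3 (q=9, w=3): does not record B6=T
input #4 (q=8, w=3): does not record B6=T
input #5 (q=7, w=3): does not record B6=T
Answer: 1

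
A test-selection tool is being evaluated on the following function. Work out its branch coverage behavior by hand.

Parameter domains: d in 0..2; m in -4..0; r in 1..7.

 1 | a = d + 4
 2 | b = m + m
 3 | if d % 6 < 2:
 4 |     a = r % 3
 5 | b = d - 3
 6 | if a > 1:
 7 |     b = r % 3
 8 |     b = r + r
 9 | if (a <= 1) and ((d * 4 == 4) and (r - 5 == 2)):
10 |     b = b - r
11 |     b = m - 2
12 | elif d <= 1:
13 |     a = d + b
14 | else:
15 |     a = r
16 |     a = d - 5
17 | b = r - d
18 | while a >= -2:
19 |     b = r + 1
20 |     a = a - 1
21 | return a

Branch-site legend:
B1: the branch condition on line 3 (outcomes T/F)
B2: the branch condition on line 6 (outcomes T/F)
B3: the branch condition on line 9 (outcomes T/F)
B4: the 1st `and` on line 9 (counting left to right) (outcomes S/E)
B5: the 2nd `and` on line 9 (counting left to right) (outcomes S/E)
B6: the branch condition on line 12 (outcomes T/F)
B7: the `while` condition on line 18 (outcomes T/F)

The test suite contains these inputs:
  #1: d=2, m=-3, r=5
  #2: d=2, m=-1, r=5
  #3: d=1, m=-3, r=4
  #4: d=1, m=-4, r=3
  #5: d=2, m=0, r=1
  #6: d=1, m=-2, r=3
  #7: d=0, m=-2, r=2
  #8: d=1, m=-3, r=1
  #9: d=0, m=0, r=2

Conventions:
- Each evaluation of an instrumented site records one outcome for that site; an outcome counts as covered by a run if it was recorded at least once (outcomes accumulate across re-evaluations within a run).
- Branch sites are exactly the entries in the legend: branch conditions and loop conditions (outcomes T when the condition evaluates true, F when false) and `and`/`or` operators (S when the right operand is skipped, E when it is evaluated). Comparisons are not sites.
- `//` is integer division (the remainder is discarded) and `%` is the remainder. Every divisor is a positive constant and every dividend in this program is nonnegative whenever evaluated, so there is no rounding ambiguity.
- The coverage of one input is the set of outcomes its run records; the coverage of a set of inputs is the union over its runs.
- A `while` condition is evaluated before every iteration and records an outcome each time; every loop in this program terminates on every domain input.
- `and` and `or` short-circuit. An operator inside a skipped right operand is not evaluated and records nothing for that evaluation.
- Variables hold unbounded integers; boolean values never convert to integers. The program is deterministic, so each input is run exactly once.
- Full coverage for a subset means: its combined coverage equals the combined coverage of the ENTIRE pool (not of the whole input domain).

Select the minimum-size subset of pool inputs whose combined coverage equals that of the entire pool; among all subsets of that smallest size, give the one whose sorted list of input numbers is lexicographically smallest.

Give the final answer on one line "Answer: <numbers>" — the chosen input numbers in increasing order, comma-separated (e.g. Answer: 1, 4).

#1 (d=2, m=-3, r=5) -> B1->F, B2->T, B4->S, B3->F, B6->F, B7->F; covered: B1=F, B2=T, B3=F, B4=S, B6=F, B7=F
#2 (d=2, m=-1, r=5) -> B1->F, B2->T, B4->S, B3->F, B6->F, B7->F; covered: B1=F, B2=T, B3=F, B4=S, B6=F, B7=F
#3 (d=1, m=-3, r=4) -> B1->T, B2->F, B4->E, B5->E, B3->F, B6->T, B7->T, B7->T, B7->F; covered: B1=T, B2=F, B3=F, B4=E, B5=E, B6=T, B7=T, B7=F
#4 (d=1, m=-4, r=3) -> B1->T, B2->F, B4->E, B5->E, B3->F, B6->T, B7->T, B7->T, B7->F; covered: B1=T, B2=F, B3=F, B4=E, B5=E, B6=T, B7=T, B7=F
#5 (d=2, m=0, r=1) -> B1->F, B2->T, B4->S, B3->F, B6->F, B7->F; covered: B1=F, B2=T, B3=F, B4=S, B6=F, B7=F
#6 (d=1, m=-2, r=3) -> B1->T, B2->F, B4->E, B5->E, B3->F, B6->T, B7->T, B7->T, B7->F; covered: B1=T, B2=F, B3=F, B4=E, B5=E, B6=T, B7=T, B7=F
#7 (d=0, m=-2, r=2) -> B1->T, B2->T, B4->S, B3->F, B6->T, B7->T, B7->T, B7->T, B7->T, B7->T, B7->T, B7->T, B7->F; covered: B1=T, B2=T, B3=F, B4=S, B6=T, B7=T, B7=F
#8 (d=1, m=-3, r=1) -> B1->T, B2->F, B4->E, B5->E, B3->F, B6->T, B7->T, B7->T, B7->F; covered: B1=T, B2=F, B3=F, B4=E, B5=E, B6=T, B7=T, B7=F
#9 (d=0, m=0, r=2) -> B1->T, B2->T, B4->S, B3->F, B6->T, B7->T, B7->T, B7->T, B7->T, B7->T, B7->T, B7->T, B7->F; covered: B1=T, B2=T, B3=F, B4=S, B6=T, B7=T, B7=F
the full pool covers 12 outcomes: B1=T, B1=F, B2=T, B2=F, B3=F, B4=S, B4=E, B5=E, B6=T, B6=F, B7=T, B7=F
checked all size-1 subsets: none covers 12 outcomes (max 8/12)
size 2: inputs {1, 3} cover all 12 outcomes, and no lexicographically smaller subset of this size does

Answer: 1, 3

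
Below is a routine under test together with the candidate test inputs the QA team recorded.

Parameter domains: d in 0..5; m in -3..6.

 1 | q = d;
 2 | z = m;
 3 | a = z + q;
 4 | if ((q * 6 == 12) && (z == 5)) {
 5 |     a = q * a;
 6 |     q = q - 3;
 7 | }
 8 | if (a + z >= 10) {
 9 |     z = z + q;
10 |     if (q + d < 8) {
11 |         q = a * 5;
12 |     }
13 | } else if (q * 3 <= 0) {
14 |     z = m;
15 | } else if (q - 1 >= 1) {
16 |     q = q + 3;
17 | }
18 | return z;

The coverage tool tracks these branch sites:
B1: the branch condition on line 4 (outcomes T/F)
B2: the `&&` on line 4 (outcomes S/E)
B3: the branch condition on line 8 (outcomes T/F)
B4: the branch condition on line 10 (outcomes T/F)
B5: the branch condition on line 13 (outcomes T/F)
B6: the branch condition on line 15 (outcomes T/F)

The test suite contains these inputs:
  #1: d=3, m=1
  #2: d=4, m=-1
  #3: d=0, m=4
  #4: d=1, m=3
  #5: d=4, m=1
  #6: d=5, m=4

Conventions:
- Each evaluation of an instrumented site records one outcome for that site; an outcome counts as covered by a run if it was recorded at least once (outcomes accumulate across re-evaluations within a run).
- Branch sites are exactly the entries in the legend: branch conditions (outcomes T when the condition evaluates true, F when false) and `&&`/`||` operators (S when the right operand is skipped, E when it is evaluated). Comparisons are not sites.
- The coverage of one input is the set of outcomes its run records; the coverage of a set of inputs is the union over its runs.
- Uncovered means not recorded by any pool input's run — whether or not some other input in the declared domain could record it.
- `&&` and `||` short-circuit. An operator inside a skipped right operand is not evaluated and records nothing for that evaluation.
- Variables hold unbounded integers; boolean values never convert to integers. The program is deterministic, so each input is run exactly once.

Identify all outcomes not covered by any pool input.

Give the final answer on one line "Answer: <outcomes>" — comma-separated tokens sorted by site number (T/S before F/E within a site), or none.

run #1 (d=3, m=1) runs B2->S, B1->F, B3->F, B5->F, B6->T; records B1=F, B2=S, B3=F, B5=F, B6=T
run #2 (d=4, m=-1) runs B2->S, B1->F, B3->F, B5->F, B6->T; records B1=F, B2=S, B3=F, B5=F, B6=T
run #3 (d=0, m=4) runs B2->S, B1->F, B3->F, B5->T; records B1=F, B2=S, B3=F, B5=T
run #4 (d=1, m=3) runs B2->S, B1->F, B3->F, B5->F, B6->F; records B1=F, B2=S, B3=F, B5=F, B6=F
run #5 (d=4, m=1) runs B2->S, B1->F, B3->F, B5->F, B6->T; records B1=F, B2=S, B3=F, B5=F, B6=T
run #6 (d=5, m=4) runs B2->S, B1->F, B3->T, B4->F; records B1=F, B2=S, B3=T, B4=F
union over the pool: B1=F, B2=S, B3=T, B3=F, B4=F, B5=T, B5=F, B6=T, B6=F
uncovered (3 of 12): B1=T, B2=E, B4=T

Answer: B1=T, B2=E, B4=T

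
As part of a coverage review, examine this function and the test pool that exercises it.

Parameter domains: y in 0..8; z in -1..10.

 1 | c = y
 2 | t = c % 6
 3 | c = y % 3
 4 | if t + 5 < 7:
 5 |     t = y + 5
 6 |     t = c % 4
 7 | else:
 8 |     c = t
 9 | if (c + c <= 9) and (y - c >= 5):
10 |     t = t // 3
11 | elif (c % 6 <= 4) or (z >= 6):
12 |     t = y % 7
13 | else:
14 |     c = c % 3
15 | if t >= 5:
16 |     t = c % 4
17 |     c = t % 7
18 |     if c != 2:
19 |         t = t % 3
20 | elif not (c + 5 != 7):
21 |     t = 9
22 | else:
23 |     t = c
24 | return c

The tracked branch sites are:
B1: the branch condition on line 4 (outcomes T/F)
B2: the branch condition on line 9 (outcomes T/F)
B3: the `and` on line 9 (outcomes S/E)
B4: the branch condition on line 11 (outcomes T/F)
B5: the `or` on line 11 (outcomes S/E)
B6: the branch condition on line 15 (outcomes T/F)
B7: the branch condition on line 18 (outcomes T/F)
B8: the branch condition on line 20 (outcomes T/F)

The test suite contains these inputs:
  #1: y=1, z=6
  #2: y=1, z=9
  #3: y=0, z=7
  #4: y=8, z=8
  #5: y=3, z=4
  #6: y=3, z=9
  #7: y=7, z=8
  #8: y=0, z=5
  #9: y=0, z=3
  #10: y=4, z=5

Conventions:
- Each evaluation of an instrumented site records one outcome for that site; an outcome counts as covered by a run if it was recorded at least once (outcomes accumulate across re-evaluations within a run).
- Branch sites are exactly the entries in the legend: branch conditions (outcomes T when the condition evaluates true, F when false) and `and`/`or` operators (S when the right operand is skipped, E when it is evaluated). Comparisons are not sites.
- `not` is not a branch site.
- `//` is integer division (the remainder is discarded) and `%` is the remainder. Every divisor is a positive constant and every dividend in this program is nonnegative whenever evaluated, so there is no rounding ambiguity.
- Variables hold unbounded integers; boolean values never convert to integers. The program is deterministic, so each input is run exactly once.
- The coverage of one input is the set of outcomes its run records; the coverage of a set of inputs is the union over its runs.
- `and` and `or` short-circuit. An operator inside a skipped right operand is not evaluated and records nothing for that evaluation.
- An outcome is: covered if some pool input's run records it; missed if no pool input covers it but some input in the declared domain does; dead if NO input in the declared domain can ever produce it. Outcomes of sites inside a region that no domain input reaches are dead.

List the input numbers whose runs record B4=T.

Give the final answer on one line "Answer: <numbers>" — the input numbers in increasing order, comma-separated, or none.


input #1 (y=1, z=6): covers B4=T
input #2 (y=1, z=9): covers B4=T
input #3 (y=0, z=7): covers B4=T
input #4 (y=8, z=8): misses B4=T
input #5 (y=3, z=4): covers B4=T
input #6 (y=3, z=9): covers B4=T
input #7 (y=7, z=8): misses B4=T
input #8 (y=0, z=5): covers B4=T
input #9 (y=0, z=3): covers B4=T
input #10 (y=4, z=5): covers B4=T
Answer: 1, 2, 3, 5, 6, 8, 9, 10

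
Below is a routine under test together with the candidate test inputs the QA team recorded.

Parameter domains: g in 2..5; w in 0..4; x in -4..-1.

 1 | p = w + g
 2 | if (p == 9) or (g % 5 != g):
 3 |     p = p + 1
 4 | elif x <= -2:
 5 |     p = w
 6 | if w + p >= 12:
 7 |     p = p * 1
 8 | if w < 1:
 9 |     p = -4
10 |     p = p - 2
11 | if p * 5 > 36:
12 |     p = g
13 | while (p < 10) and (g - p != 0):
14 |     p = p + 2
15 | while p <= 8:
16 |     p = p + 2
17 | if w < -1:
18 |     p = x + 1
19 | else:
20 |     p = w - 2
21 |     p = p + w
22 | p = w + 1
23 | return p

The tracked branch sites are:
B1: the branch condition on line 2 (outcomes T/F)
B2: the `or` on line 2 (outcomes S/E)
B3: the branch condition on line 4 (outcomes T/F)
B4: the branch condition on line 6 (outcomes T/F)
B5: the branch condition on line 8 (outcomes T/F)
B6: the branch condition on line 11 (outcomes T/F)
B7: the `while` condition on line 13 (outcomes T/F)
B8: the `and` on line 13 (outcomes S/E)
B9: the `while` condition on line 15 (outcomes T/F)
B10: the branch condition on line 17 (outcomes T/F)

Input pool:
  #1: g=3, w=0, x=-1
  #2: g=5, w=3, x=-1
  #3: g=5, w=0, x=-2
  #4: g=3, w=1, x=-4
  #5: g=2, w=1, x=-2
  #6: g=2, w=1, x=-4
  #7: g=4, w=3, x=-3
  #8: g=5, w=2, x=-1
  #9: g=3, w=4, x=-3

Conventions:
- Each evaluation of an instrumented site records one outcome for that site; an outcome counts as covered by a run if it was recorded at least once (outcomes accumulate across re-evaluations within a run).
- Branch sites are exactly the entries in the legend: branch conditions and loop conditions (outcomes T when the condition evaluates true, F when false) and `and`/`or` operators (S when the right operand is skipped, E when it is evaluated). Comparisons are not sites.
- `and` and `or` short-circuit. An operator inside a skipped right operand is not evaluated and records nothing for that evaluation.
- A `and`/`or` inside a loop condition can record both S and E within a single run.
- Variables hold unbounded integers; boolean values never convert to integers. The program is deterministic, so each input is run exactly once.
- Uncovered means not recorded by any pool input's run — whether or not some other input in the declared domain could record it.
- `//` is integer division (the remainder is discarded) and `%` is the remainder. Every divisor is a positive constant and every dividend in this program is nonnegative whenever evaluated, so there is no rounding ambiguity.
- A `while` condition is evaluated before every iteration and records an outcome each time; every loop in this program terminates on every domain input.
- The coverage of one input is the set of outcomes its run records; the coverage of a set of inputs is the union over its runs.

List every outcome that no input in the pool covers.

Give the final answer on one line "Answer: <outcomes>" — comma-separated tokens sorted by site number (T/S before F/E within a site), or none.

run #1 (g=3, w=0, x=-1) runs B2->E, B1->F, B3->F, B4->F, B5->T, B6->F, B8->E, B7->T, B8->E, B7->T, B8->E, B7->T, B8->E, B7->T, ...; records B1=F, B2=E, B3=F, B4=F, B5=T, B6=F, B7=T, B7=F, B8=S, B8=E, B9=F, B10=F
run #2 (g=5, w=3, x=-1) runs B2->E, B1->T, B4->T, B5->F, B6->T, B8->E, B7->F, B9->T, B9->T, B9->F, B10->F; records B1=T, B2=E, B4=T, B5=F, B6=T, B7=F, B8=E, B9=T, B9=F, B10=F
run #3 (g=5, w=0, x=-2) runs B2->E, B1->T, B4->F, B5->T, B6->F, B8->E, B7->T, B8->E, B7->T, B8->E, B7->T, B8->E, B7->T, B8->E, ...; records B1=T, B2=E, B4=F, B5=T, B6=F, B7=T, B7=F, B8=S, B8=E, B9=F, B10=F
run #4 (g=3, w=1, x=-4) runs B2->E, B1->F, B3->T, B4->F, B5->F, B6->F, B8->E, B7->T, B8->E, B7->F, B9->T, B9->T, B9->T, B9->F, ...; records B1=F, B2=E, B3=T, B4=F, B5=F, B6=F, B7=T, B7=F, B8=E, B9=T, B9=F, B10=F
run #5 (g=2, w=1, x=-2) runs B2->E, B1->F, B3->T, B4->F, B5->F, B6->F, B8->E, B7->T, B8->E, B7->T, B8->E, B7->T, B8->E, B7->T, ...; records B1=F, B2=E, B3=T, B4=F, B5=F, B6=F, B7=T, B7=F, B8=S, B8=E, B9=F, B10=F
run #6 (g=2, w=1, x=-4) runs B2->E, B1->F, B3->T, B4->F, B5->F, B6->F, B8->E, B7->T, B8->E, B7->T, B8->E, B7->T, B8->E, B7->T, ...; records B1=F, B2=E, B3=T, B4=F, B5=F, B6=F, B7=T, B7=F, B8=S, B8=E, B9=F, B10=F
run #7 (g=4, w=3, x=-3) runs B2->E, B1->F, B3->T, B4->F, B5->F, B6->F, B8->E, B7->T, B8->E, B7->T, B8->E, B7->T, B8->E, B7->T, ...; records B1=F, B2=E, B3=T, B4=F, B5=F, B6=F, B7=T, B7=F, B8=S, B8=E, B9=F, B10=F
run #8 (g=5, w=2, x=-1) runs B2->E, B1->T, B4->F, B5->F, B6->T, B8->E, B7->F, B9->T, B9->T, B9->F, B10->F; records B1=T, B2=E, B4=F, B5=F, B6=T, B7=F, B8=E, B9=T, B9=F, B10=F
run #9 (g=3, w=4, x=-3) runs B2->E, B1->F, B3->T, B4->F, B5->F, B6->F, B8->E, B7->T, B8->E, B7->T, B8->E, B7->T, B8->S, B7->F, ...; records B1=F, B2=E, B3=T, B4=F, B5=F, B6=F, B7=T, B7=F, B8=S, B8=E, B9=F, B10=F
union over the pool: B1=T, B1=F, B2=E, B3=T, B3=F, B4=T, B4=F, B5=T, B5=F, B6=T, B6=F, B7=T, B7=F, B8=S, B8=E, B9=T, B9=F, B10=F
uncovered (2 of 20): B2=S, B10=T

Answer: B2=S, B10=T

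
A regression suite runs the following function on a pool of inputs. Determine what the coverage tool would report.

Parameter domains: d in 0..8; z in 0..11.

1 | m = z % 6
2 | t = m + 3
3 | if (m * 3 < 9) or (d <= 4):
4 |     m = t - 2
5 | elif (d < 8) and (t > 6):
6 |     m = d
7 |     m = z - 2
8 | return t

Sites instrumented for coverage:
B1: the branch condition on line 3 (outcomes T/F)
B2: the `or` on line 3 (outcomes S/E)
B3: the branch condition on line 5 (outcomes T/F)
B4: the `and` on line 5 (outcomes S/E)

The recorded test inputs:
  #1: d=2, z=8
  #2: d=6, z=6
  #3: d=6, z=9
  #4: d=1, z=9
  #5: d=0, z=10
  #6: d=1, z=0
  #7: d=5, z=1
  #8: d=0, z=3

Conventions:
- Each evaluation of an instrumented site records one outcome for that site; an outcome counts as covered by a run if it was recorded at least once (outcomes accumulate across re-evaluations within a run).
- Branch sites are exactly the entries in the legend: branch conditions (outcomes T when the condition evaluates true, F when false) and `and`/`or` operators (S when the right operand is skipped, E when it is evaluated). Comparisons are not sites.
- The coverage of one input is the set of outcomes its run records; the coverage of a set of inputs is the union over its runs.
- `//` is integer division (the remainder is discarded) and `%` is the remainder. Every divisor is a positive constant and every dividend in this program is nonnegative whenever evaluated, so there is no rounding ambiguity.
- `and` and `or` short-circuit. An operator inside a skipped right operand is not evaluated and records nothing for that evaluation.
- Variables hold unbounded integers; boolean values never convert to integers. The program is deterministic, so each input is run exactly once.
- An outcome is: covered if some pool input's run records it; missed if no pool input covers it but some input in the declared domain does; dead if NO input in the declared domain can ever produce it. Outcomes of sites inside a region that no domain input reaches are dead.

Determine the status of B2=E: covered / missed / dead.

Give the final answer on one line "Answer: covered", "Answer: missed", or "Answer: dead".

B2=E is recorded by pool input(s) 3, 4, 5, 8 -> covered

Answer: covered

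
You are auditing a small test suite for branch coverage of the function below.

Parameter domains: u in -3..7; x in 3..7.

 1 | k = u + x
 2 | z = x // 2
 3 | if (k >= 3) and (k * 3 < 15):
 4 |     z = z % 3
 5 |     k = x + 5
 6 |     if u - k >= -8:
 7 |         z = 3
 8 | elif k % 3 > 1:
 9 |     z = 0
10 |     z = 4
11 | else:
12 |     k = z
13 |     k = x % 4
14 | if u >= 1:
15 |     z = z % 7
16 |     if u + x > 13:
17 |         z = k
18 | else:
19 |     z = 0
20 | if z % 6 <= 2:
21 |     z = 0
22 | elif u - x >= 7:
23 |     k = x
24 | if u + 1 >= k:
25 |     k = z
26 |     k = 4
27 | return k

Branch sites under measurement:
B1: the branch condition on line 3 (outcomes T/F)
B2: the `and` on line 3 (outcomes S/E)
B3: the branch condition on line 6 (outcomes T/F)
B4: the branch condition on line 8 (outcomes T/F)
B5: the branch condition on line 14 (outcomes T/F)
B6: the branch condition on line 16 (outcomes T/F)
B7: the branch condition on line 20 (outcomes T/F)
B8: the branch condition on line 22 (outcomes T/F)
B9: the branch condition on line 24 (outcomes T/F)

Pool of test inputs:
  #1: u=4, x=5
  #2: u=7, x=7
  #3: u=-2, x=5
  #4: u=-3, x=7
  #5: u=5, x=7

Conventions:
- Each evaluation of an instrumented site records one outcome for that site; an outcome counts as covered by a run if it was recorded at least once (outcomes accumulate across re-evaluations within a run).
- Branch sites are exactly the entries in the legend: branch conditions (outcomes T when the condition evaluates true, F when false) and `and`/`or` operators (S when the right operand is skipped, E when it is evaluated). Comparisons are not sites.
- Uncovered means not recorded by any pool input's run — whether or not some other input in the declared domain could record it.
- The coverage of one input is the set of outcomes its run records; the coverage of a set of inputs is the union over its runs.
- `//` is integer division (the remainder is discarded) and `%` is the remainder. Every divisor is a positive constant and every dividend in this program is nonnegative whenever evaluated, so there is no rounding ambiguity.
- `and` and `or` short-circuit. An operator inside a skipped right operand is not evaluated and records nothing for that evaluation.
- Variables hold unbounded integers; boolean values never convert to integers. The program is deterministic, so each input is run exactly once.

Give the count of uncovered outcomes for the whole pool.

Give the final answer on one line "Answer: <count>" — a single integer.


input #1 (u=4, x=5): events B2->E, B1->F, B4->F, B5->T, B6->F, B7->T, B9->T; covers B1=F, B2=E, B4=F, B5=T, B6=F, B7=T, B9=T
input #2 (u=7, x=7): events B2->E, B1->F, B4->T, B5->T, B6->T, B7->T, B9->F; covers B1=F, B2=E, B4=T, B5=T, B6=T, B7=T, B9=F
input #3 (u=-2, x=5): events B2->E, B1->T, B3->F, B5->F, B7->T, B9->F; covers B1=T, B2=E, B3=F, B5=F, B7=T, B9=F
input #4 (u=-3, x=7): events B2->E, B1->T, B3->F, B5->F, B7->T, B9->F; covers B1=T, B2=E, B3=F, B5=F, B7=T, B9=F
input #5 (u=5, x=7): events B2->E, B1->F, B4->F, B5->T, B6->F, B7->F, B8->F, B9->T; covers B1=F, B2=E, B4=F, B5=T, B6=F, B7=F, B8=F, B9=T
union over the pool: B1=T, B1=F, B2=E, B3=F, B4=T, B4=F, B5=T, B5=F, B6=T, B6=F, B7=T, B7=F, B8=F, B9=T, B9=F
uncovered (3 of 18): B2=S, B3=T, B8=T
Answer: 3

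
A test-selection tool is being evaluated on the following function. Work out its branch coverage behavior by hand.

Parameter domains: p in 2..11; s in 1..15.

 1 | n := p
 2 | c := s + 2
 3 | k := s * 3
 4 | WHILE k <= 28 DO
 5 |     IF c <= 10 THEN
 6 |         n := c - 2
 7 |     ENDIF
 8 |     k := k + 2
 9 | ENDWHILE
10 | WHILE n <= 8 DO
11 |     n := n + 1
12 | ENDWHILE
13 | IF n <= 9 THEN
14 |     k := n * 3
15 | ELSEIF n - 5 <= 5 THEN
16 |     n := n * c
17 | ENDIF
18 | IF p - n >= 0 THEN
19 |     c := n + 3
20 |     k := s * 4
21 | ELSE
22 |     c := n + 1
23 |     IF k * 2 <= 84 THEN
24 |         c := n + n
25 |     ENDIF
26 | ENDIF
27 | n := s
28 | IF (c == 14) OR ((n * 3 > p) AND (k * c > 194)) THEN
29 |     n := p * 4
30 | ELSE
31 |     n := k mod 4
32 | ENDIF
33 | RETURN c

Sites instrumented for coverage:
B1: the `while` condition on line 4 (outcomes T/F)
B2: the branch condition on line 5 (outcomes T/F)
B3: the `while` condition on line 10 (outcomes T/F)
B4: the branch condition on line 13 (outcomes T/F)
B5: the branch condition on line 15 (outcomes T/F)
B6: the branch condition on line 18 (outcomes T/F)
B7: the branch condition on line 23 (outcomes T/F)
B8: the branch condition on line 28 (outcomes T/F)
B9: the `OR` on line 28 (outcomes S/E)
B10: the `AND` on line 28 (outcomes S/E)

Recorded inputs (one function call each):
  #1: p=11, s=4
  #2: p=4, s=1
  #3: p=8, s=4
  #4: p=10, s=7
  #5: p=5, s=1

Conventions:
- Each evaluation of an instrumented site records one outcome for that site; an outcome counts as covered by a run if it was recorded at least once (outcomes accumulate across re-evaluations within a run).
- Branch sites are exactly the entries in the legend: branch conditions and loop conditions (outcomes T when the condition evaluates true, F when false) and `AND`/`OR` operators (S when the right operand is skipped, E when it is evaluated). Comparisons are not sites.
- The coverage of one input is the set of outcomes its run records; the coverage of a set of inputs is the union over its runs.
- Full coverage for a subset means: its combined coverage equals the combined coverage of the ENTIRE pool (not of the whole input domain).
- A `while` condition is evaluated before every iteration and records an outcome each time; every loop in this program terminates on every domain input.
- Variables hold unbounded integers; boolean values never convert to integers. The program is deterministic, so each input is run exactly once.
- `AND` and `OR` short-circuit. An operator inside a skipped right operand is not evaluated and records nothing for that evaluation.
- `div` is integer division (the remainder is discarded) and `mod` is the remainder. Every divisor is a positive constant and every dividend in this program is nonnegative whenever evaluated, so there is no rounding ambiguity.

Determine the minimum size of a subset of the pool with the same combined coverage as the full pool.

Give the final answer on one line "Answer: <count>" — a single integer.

input #1, p=11, s=4: outcomes B1=T, B1=F, B2=T, B3=T, B3=F, B4=T, B6=T, B8=F, B9=E, B10=E
input #2, p=4, s=1: outcomes B1=T, B1=F, B2=T, B3=T, B3=F, B4=T, B6=F, B7=T, B8=F, B9=E, B10=S
input #3, p=8, s=4: outcomes B1=T, B1=F, B2=T, B3=T, B3=F, B4=T, B6=F, B7=T, B8=T, B9=E, B10=E
input #4, p=10, s=7: outcomes B1=T, B1=F, B2=T, B3=T, B3=F, B4=T, B6=T, B8=T, B9=E, B10=E
input #5, p=5, s=1: outcomes B1=T, B1=F, B2=T, B3=T, B3=F, B4=T, B6=F, B7=T, B8=F, B9=E, B10=S
together the pool reaches 14 outcomes: B1=T, B1=F, B2=T, B3=T, B3=F, B4=T, B6=T, B6=F, B7=T, B8=T, B8=F, B9=E, B10=S, B10=E
no size-1 subset reaches all 14 outcomes (best union: 11/14)
the canonical winner is {2, 4}: size 2, full 14-outcome coverage, earliest index list among size-2 covers

Answer: 2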